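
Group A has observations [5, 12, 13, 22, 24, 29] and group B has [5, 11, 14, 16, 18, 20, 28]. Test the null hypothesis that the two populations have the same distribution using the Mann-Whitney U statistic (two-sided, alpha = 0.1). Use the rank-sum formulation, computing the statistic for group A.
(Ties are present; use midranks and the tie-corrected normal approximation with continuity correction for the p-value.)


Step 1: Combine and sort all 13 observations; assign midranks.
sorted (value, group): (5,X), (5,Y), (11,Y), (12,X), (13,X), (14,Y), (16,Y), (18,Y), (20,Y), (22,X), (24,X), (28,Y), (29,X)
ranks: 5->1.5, 5->1.5, 11->3, 12->4, 13->5, 14->6, 16->7, 18->8, 20->9, 22->10, 24->11, 28->12, 29->13
Step 2: Rank sum for X: R1 = 1.5 + 4 + 5 + 10 + 11 + 13 = 44.5.
Step 3: U_X = R1 - n1(n1+1)/2 = 44.5 - 6*7/2 = 44.5 - 21 = 23.5.
       U_Y = n1*n2 - U_X = 42 - 23.5 = 18.5.
Step 4: Ties are present, so use the tie-corrected normal approximation (with continuity correction) for the p-value.
Step 5: p-value = 0.774796; compare to alpha = 0.1. fail to reject H0.

U_X = 23.5, p = 0.774796, fail to reject H0 at alpha = 0.1.


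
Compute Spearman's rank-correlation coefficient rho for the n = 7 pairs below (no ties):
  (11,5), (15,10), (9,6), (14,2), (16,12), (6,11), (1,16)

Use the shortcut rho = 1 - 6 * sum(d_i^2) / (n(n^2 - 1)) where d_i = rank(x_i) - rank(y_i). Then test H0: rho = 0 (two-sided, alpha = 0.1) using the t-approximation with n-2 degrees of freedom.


Step 1: Rank x and y separately (midranks; no ties here).
rank(x): 11->4, 15->6, 9->3, 14->5, 16->7, 6->2, 1->1
rank(y): 5->2, 10->4, 6->3, 2->1, 12->6, 11->5, 16->7
Step 2: d_i = R_x(i) - R_y(i); compute d_i^2.
  (4-2)^2=4, (6-4)^2=4, (3-3)^2=0, (5-1)^2=16, (7-6)^2=1, (2-5)^2=9, (1-7)^2=36
sum(d^2) = 70.
Step 3: rho = 1 - 6*70 / (7*(7^2 - 1)) = 1 - 420/336 = -0.250000.
Step 4: Under H0, t = rho * sqrt((n-2)/(1-rho^2)) = -0.5774 ~ t(5).
Step 5: Two-sided p-value from the t-distribution with 5 df = 0.588724.
Step 6: alpha = 0.1. fail to reject H0.

rho = -0.2500, p = 0.588724, fail to reject H0 at alpha = 0.1.


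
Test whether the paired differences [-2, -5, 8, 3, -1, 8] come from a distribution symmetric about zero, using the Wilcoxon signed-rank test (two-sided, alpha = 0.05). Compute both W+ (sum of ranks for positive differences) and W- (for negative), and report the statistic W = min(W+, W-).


Step 1: Drop any zero differences (none here) and take |d_i|.
|d| = [2, 5, 8, 3, 1, 8]
Step 2: Midrank |d_i| (ties get averaged ranks).
ranks: |2|->2, |5|->4, |8|->5.5, |3|->3, |1|->1, |8|->5.5
Step 3: Attach original signs; sum ranks with positive sign and with negative sign.
W+ = 5.5 + 3 + 5.5 = 14
W- = 2 + 4 + 1 = 7
(Check: W+ + W- = 21 should equal n(n+1)/2 = 21.)
Step 4: Test statistic W = min(W+, W-) = 7.
Step 5: Ties in |d|, so use the tie-corrected normal approximation.
        E[W] = n(n+1)/4 = 6*7/4 = 10.5.
        Tie groups: |d|=8 (t=2); sum(t^3 - t) = 6.
        Var[W] = n(n+1)(2n+1)/24 - sum(t^3-t)/48 = 546/24 - 6/48 = 22.625.
        z = (W - E[W]) / sqrt(Var[W]) = (7 - 10.5) / 4.7566 = -0.7358.
        Two-sided p = 2*Phi(z) = 0.461838.
Step 6: alpha = 0.05. fail to reject H0.

W+ = 14, W- = 7, W = min = 7, p = 0.461838, fail to reject H0.


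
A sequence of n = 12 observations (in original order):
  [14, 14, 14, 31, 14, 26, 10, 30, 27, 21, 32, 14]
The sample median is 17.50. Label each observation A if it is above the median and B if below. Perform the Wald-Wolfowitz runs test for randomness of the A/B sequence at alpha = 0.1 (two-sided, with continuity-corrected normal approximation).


Step 1: Compute median = 17.50; label A = above, B = below.
Labels in order: BBBABABAAAAB  (n_A = 6, n_B = 6)
Step 2: Count runs R = 7.
Step 3: Under H0 (random ordering), E[R] = 2*n_A*n_B/(n_A+n_B) + 1 = 2*6*6/12 + 1 = 7.0000.
        Var[R] = 2*n_A*n_B*(2*n_A*n_B - n_A - n_B) / ((n_A+n_B)^2 * (n_A+n_B-1)) = 4320/1584 = 2.7273.
        SD[R] = 1.6514.
Step 4: R = E[R], so z = 0 with no continuity correction.
Step 5: Two-sided p-value via normal approximation = 2*(1 - Phi(|z|)) = 1.000000.
Step 6: alpha = 0.1. fail to reject H0.

R = 7, z = 0.0000, p = 1.000000, fail to reject H0.


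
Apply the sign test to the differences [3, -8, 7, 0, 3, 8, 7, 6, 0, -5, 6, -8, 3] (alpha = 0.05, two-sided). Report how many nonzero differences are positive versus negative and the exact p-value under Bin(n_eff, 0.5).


Step 1: Discard zero differences. Original n = 13; n_eff = number of nonzero differences = 11.
Nonzero differences (with sign): +3, -8, +7, +3, +8, +7, +6, -5, +6, -8, +3
Step 2: Count signs: positive = 8, negative = 3.
Step 3: Under H0: P(positive) = 0.5, so the number of positives S ~ Bin(11, 0.5).
Step 4: Two-sided exact p-value = sum of Bin(11,0.5) probabilities at or below the observed probability = 0.226562.
Step 5: alpha = 0.05. fail to reject H0.

n_eff = 11, pos = 8, neg = 3, p = 0.226562, fail to reject H0.


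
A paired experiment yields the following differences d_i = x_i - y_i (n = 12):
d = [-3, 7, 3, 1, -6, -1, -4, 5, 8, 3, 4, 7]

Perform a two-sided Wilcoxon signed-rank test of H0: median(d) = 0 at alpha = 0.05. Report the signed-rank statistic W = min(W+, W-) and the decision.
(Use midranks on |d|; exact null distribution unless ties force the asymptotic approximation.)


Step 1: Drop any zero differences (none here) and take |d_i|.
|d| = [3, 7, 3, 1, 6, 1, 4, 5, 8, 3, 4, 7]
Step 2: Midrank |d_i| (ties get averaged ranks).
ranks: |3|->4, |7|->10.5, |3|->4, |1|->1.5, |6|->9, |1|->1.5, |4|->6.5, |5|->8, |8|->12, |3|->4, |4|->6.5, |7|->10.5
Step 3: Attach original signs; sum ranks with positive sign and with negative sign.
W+ = 10.5 + 4 + 1.5 + 8 + 12 + 4 + 6.5 + 10.5 = 57
W- = 4 + 9 + 1.5 + 6.5 = 21
(Check: W+ + W- = 78 should equal n(n+1)/2 = 78.)
Step 4: Test statistic W = min(W+, W-) = 21.
Step 5: Ties in |d|, so use the tie-corrected normal approximation.
        E[W] = n(n+1)/4 = 12*13/4 = 39.
        Tie groups: |d|=1 (t=2), |d|=3 (t=3), |d|=4 (t=2), |d|=7 (t=2); sum(t^3 - t) = 42.
        Var[W] = n(n+1)(2n+1)/24 - sum(t^3-t)/48 = 3900/24 - 42/48 = 161.625.
        z = (W - E[W]) / sqrt(Var[W]) = (21 - 39) / 12.7132 = -1.4159.
        Two-sided p = 2*Phi(z) = 0.156818.
Step 6: alpha = 0.05. fail to reject H0.

W+ = 57, W- = 21, W = min = 21, p = 0.156818, fail to reject H0.


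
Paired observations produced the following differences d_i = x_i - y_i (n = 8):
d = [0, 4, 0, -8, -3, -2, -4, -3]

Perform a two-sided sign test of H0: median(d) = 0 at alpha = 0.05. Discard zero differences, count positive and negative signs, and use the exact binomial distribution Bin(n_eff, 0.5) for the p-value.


Step 1: Discard zero differences. Original n = 8; n_eff = number of nonzero differences = 6.
Nonzero differences (with sign): +4, -8, -3, -2, -4, -3
Step 2: Count signs: positive = 1, negative = 5.
Step 3: Under H0: P(positive) = 0.5, so the number of positives S ~ Bin(6, 0.5).
Step 4: Two-sided exact p-value = sum of Bin(6,0.5) probabilities at or below the observed probability = 0.218750.
Step 5: alpha = 0.05. fail to reject H0.

n_eff = 6, pos = 1, neg = 5, p = 0.218750, fail to reject H0.


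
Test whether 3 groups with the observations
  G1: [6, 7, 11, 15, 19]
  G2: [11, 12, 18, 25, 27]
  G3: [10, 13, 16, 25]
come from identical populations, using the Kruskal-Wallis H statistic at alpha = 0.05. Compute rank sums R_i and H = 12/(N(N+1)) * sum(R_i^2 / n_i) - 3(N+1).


Step 1: Combine all N = 14 observations and assign midranks.
sorted (value, group, rank): (6,G1,1), (7,G1,2), (10,G3,3), (11,G1,4.5), (11,G2,4.5), (12,G2,6), (13,G3,7), (15,G1,8), (16,G3,9), (18,G2,10), (19,G1,11), (25,G2,12.5), (25,G3,12.5), (27,G2,14)
Step 2: Sum ranks within each group.
R_1 = 26.5 (n_1 = 5)
R_2 = 47 (n_2 = 5)
R_3 = 31.5 (n_3 = 4)
Step 3: H = 12/(N(N+1)) * sum(R_i^2/n_i) - 3(N+1)
     = 12/(14*15) * (26.5^2/5 + 47^2/5 + 31.5^2/4) - 3*15
     = 0.057143 * 830.312 - 45
     = 2.446429.
Step 4: Ties present; correction factor C = 1 - 12/(14^3 - 14) = 0.995604. Corrected H = 2.446429 / 0.995604 = 2.457230.
Step 5: Under H0, H ~ chi^2(2); p-value = 0.292698.
Step 6: alpha = 0.05. fail to reject H0.

H = 2.4572, df = 2, p = 0.292698, fail to reject H0.


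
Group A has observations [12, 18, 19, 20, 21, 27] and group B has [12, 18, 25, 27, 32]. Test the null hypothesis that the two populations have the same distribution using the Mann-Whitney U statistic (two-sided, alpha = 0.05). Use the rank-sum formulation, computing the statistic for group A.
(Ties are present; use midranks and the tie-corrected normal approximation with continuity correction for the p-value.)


Step 1: Combine and sort all 11 observations; assign midranks.
sorted (value, group): (12,X), (12,Y), (18,X), (18,Y), (19,X), (20,X), (21,X), (25,Y), (27,X), (27,Y), (32,Y)
ranks: 12->1.5, 12->1.5, 18->3.5, 18->3.5, 19->5, 20->6, 21->7, 25->8, 27->9.5, 27->9.5, 32->11
Step 2: Rank sum for X: R1 = 1.5 + 3.5 + 5 + 6 + 7 + 9.5 = 32.5.
Step 3: U_X = R1 - n1(n1+1)/2 = 32.5 - 6*7/2 = 32.5 - 21 = 11.5.
       U_Y = n1*n2 - U_X = 30 - 11.5 = 18.5.
Step 4: Ties are present, so use the tie-corrected normal approximation (with continuity correction) for the p-value.
Step 5: p-value = 0.581294; compare to alpha = 0.05. fail to reject H0.

U_X = 11.5, p = 0.581294, fail to reject H0 at alpha = 0.05.


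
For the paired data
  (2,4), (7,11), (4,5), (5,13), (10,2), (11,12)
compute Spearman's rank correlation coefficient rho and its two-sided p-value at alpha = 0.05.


Step 1: Rank x and y separately (midranks; no ties here).
rank(x): 2->1, 7->4, 4->2, 5->3, 10->5, 11->6
rank(y): 4->2, 11->4, 5->3, 13->6, 2->1, 12->5
Step 2: d_i = R_x(i) - R_y(i); compute d_i^2.
  (1-2)^2=1, (4-4)^2=0, (2-3)^2=1, (3-6)^2=9, (5-1)^2=16, (6-5)^2=1
sum(d^2) = 28.
Step 3: rho = 1 - 6*28 / (6*(6^2 - 1)) = 1 - 168/210 = 0.200000.
Step 4: Under H0, t = rho * sqrt((n-2)/(1-rho^2)) = 0.4082 ~ t(4).
Step 5: Two-sided p-value from the t-distribution with 4 df = 0.704000.
Step 6: alpha = 0.05. fail to reject H0.

rho = 0.2000, p = 0.704000, fail to reject H0 at alpha = 0.05.


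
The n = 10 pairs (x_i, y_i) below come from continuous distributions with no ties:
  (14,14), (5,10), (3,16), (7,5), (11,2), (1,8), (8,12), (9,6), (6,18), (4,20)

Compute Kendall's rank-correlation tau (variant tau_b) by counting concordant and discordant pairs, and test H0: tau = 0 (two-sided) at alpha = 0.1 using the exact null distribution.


Step 1: Enumerate the 45 unordered pairs (i,j) with i<j and classify each by sign(x_j-x_i) * sign(y_j-y_i).
  (1,2):dx=-9,dy=-4->C; (1,3):dx=-11,dy=+2->D; (1,4):dx=-7,dy=-9->C; (1,5):dx=-3,dy=-12->C
  (1,6):dx=-13,dy=-6->C; (1,7):dx=-6,dy=-2->C; (1,8):dx=-5,dy=-8->C; (1,9):dx=-8,dy=+4->D
  (1,10):dx=-10,dy=+6->D; (2,3):dx=-2,dy=+6->D; (2,4):dx=+2,dy=-5->D; (2,5):dx=+6,dy=-8->D
  (2,6):dx=-4,dy=-2->C; (2,7):dx=+3,dy=+2->C; (2,8):dx=+4,dy=-4->D; (2,9):dx=+1,dy=+8->C
  (2,10):dx=-1,dy=+10->D; (3,4):dx=+4,dy=-11->D; (3,5):dx=+8,dy=-14->D; (3,6):dx=-2,dy=-8->C
  (3,7):dx=+5,dy=-4->D; (3,8):dx=+6,dy=-10->D; (3,9):dx=+3,dy=+2->C; (3,10):dx=+1,dy=+4->C
  (4,5):dx=+4,dy=-3->D; (4,6):dx=-6,dy=+3->D; (4,7):dx=+1,dy=+7->C; (4,8):dx=+2,dy=+1->C
  (4,9):dx=-1,dy=+13->D; (4,10):dx=-3,dy=+15->D; (5,6):dx=-10,dy=+6->D; (5,7):dx=-3,dy=+10->D
  (5,8):dx=-2,dy=+4->D; (5,9):dx=-5,dy=+16->D; (5,10):dx=-7,dy=+18->D; (6,7):dx=+7,dy=+4->C
  (6,8):dx=+8,dy=-2->D; (6,9):dx=+5,dy=+10->C; (6,10):dx=+3,dy=+12->C; (7,8):dx=+1,dy=-6->D
  (7,9):dx=-2,dy=+6->D; (7,10):dx=-4,dy=+8->D; (8,9):dx=-3,dy=+12->D; (8,10):dx=-5,dy=+14->D
  (9,10):dx=-2,dy=+2->D
Step 2: C = 17, D = 28, total pairs = 45.
Step 3: tau = (C - D)/(n(n-1)/2) = (17 - 28)/45 = -0.244444.
Step 4: Exact two-sided p-value (enumerate n! = 3628800 permutations of y under H0): p = 0.380720.
Step 5: alpha = 0.1. fail to reject H0.

tau_b = -0.2444 (C=17, D=28), p = 0.380720, fail to reject H0.


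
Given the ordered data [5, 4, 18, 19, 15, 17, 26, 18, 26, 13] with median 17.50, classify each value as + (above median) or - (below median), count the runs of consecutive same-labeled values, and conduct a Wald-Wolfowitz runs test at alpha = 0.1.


Step 1: Compute median = 17.50; label A = above, B = below.
Labels in order: BBAABBAAAB  (n_A = 5, n_B = 5)
Step 2: Count runs R = 5.
Step 3: Under H0 (random ordering), E[R] = 2*n_A*n_B/(n_A+n_B) + 1 = 2*5*5/10 + 1 = 6.0000.
        Var[R] = 2*n_A*n_B*(2*n_A*n_B - n_A - n_B) / ((n_A+n_B)^2 * (n_A+n_B-1)) = 2000/900 = 2.2222.
        SD[R] = 1.4907.
Step 4: Continuity-corrected z = (R + 0.5 - E[R]) / SD[R] = (5 + 0.5 - 6.0000) / 1.4907 = -0.3354.
Step 5: Two-sided p-value via normal approximation = 2*(1 - Phi(|z|)) = 0.737316.
Step 6: alpha = 0.1. fail to reject H0.

R = 5, z = -0.3354, p = 0.737316, fail to reject H0.


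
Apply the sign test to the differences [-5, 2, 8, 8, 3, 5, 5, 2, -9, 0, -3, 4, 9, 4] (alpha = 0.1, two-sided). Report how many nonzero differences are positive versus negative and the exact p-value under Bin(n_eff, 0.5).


Step 1: Discard zero differences. Original n = 14; n_eff = number of nonzero differences = 13.
Nonzero differences (with sign): -5, +2, +8, +8, +3, +5, +5, +2, -9, -3, +4, +9, +4
Step 2: Count signs: positive = 10, negative = 3.
Step 3: Under H0: P(positive) = 0.5, so the number of positives S ~ Bin(13, 0.5).
Step 4: Two-sided exact p-value = sum of Bin(13,0.5) probabilities at or below the observed probability = 0.092285.
Step 5: alpha = 0.1. reject H0.

n_eff = 13, pos = 10, neg = 3, p = 0.092285, reject H0.


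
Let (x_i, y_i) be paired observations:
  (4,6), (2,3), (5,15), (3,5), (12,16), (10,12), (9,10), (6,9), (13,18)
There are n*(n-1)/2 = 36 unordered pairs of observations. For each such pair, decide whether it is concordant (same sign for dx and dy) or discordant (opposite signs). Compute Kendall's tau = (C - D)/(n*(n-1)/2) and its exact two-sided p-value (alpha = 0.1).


Step 1: Enumerate the 36 unordered pairs (i,j) with i<j and classify each by sign(x_j-x_i) * sign(y_j-y_i).
  (1,2):dx=-2,dy=-3->C; (1,3):dx=+1,dy=+9->C; (1,4):dx=-1,dy=-1->C; (1,5):dx=+8,dy=+10->C
  (1,6):dx=+6,dy=+6->C; (1,7):dx=+5,dy=+4->C; (1,8):dx=+2,dy=+3->C; (1,9):dx=+9,dy=+12->C
  (2,3):dx=+3,dy=+12->C; (2,4):dx=+1,dy=+2->C; (2,5):dx=+10,dy=+13->C; (2,6):dx=+8,dy=+9->C
  (2,7):dx=+7,dy=+7->C; (2,8):dx=+4,dy=+6->C; (2,9):dx=+11,dy=+15->C; (3,4):dx=-2,dy=-10->C
  (3,5):dx=+7,dy=+1->C; (3,6):dx=+5,dy=-3->D; (3,7):dx=+4,dy=-5->D; (3,8):dx=+1,dy=-6->D
  (3,9):dx=+8,dy=+3->C; (4,5):dx=+9,dy=+11->C; (4,6):dx=+7,dy=+7->C; (4,7):dx=+6,dy=+5->C
  (4,8):dx=+3,dy=+4->C; (4,9):dx=+10,dy=+13->C; (5,6):dx=-2,dy=-4->C; (5,7):dx=-3,dy=-6->C
  (5,8):dx=-6,dy=-7->C; (5,9):dx=+1,dy=+2->C; (6,7):dx=-1,dy=-2->C; (6,8):dx=-4,dy=-3->C
  (6,9):dx=+3,dy=+6->C; (7,8):dx=-3,dy=-1->C; (7,9):dx=+4,dy=+8->C; (8,9):dx=+7,dy=+9->C
Step 2: C = 33, D = 3, total pairs = 36.
Step 3: tau = (C - D)/(n(n-1)/2) = (33 - 3)/36 = 0.833333.
Step 4: Exact two-sided p-value (enumerate n! = 362880 permutations of y under H0): p = 0.000854.
Step 5: alpha = 0.1. reject H0.

tau_b = 0.8333 (C=33, D=3), p = 0.000854, reject H0.


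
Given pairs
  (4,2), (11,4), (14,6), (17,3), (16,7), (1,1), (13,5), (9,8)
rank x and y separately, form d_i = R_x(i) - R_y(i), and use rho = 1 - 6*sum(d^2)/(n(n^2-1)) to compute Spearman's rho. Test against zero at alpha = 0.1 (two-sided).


Step 1: Rank x and y separately (midranks; no ties here).
rank(x): 4->2, 11->4, 14->6, 17->8, 16->7, 1->1, 13->5, 9->3
rank(y): 2->2, 4->4, 6->6, 3->3, 7->7, 1->1, 5->5, 8->8
Step 2: d_i = R_x(i) - R_y(i); compute d_i^2.
  (2-2)^2=0, (4-4)^2=0, (6-6)^2=0, (8-3)^2=25, (7-7)^2=0, (1-1)^2=0, (5-5)^2=0, (3-8)^2=25
sum(d^2) = 50.
Step 3: rho = 1 - 6*50 / (8*(8^2 - 1)) = 1 - 300/504 = 0.404762.
Step 4: Under H0, t = rho * sqrt((n-2)/(1-rho^2)) = 1.0842 ~ t(6).
Step 5: Two-sided p-value from the t-distribution with 6 df = 0.319889.
Step 6: alpha = 0.1. fail to reject H0.

rho = 0.4048, p = 0.319889, fail to reject H0 at alpha = 0.1.


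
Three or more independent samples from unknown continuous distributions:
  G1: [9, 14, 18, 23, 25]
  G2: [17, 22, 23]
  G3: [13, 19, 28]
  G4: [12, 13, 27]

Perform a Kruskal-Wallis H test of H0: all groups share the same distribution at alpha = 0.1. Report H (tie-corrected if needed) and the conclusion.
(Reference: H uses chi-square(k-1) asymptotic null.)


Step 1: Combine all N = 14 observations and assign midranks.
sorted (value, group, rank): (9,G1,1), (12,G4,2), (13,G3,3.5), (13,G4,3.5), (14,G1,5), (17,G2,6), (18,G1,7), (19,G3,8), (22,G2,9), (23,G1,10.5), (23,G2,10.5), (25,G1,12), (27,G4,13), (28,G3,14)
Step 2: Sum ranks within each group.
R_1 = 35.5 (n_1 = 5)
R_2 = 25.5 (n_2 = 3)
R_3 = 25.5 (n_3 = 3)
R_4 = 18.5 (n_4 = 3)
Step 3: H = 12/(N(N+1)) * sum(R_i^2/n_i) - 3(N+1)
     = 12/(14*15) * (35.5^2/5 + 25.5^2/3 + 25.5^2/3 + 18.5^2/3) - 3*15
     = 0.057143 * 799.633 - 45
     = 0.693333.
Step 4: Ties present; correction factor C = 1 - 12/(14^3 - 14) = 0.995604. Corrected H = 0.693333 / 0.995604 = 0.696394.
Step 5: Under H0, H ~ chi^2(3); p-value = 0.874052.
Step 6: alpha = 0.1. fail to reject H0.

H = 0.6964, df = 3, p = 0.874052, fail to reject H0.


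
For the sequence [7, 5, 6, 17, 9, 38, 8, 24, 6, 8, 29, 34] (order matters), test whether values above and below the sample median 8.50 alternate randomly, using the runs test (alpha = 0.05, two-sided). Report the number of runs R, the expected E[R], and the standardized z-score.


Step 1: Compute median = 8.50; label A = above, B = below.
Labels in order: BBBAAABABBAA  (n_A = 6, n_B = 6)
Step 2: Count runs R = 6.
Step 3: Under H0 (random ordering), E[R] = 2*n_A*n_B/(n_A+n_B) + 1 = 2*6*6/12 + 1 = 7.0000.
        Var[R] = 2*n_A*n_B*(2*n_A*n_B - n_A - n_B) / ((n_A+n_B)^2 * (n_A+n_B-1)) = 4320/1584 = 2.7273.
        SD[R] = 1.6514.
Step 4: Continuity-corrected z = (R + 0.5 - E[R]) / SD[R] = (6 + 0.5 - 7.0000) / 1.6514 = -0.3028.
Step 5: Two-sided p-value via normal approximation = 2*(1 - Phi(|z|)) = 0.762069.
Step 6: alpha = 0.05. fail to reject H0.

R = 6, z = -0.3028, p = 0.762069, fail to reject H0.


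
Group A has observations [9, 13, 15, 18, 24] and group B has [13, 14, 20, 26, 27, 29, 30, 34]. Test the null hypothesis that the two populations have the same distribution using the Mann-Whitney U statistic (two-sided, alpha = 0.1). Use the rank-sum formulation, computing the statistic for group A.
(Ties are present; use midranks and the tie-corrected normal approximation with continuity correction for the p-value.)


Step 1: Combine and sort all 13 observations; assign midranks.
sorted (value, group): (9,X), (13,X), (13,Y), (14,Y), (15,X), (18,X), (20,Y), (24,X), (26,Y), (27,Y), (29,Y), (30,Y), (34,Y)
ranks: 9->1, 13->2.5, 13->2.5, 14->4, 15->5, 18->6, 20->7, 24->8, 26->9, 27->10, 29->11, 30->12, 34->13
Step 2: Rank sum for X: R1 = 1 + 2.5 + 5 + 6 + 8 = 22.5.
Step 3: U_X = R1 - n1(n1+1)/2 = 22.5 - 5*6/2 = 22.5 - 15 = 7.5.
       U_Y = n1*n2 - U_X = 40 - 7.5 = 32.5.
Step 4: Ties are present, so use the tie-corrected normal approximation (with continuity correction) for the p-value.
Step 5: p-value = 0.078571; compare to alpha = 0.1. reject H0.

U_X = 7.5, p = 0.078571, reject H0 at alpha = 0.1.


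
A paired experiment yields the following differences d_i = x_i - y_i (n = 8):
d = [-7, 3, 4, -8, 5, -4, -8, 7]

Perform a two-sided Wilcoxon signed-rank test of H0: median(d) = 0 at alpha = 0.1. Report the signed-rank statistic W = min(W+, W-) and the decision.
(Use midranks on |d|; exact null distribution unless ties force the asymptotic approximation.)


Step 1: Drop any zero differences (none here) and take |d_i|.
|d| = [7, 3, 4, 8, 5, 4, 8, 7]
Step 2: Midrank |d_i| (ties get averaged ranks).
ranks: |7|->5.5, |3|->1, |4|->2.5, |8|->7.5, |5|->4, |4|->2.5, |8|->7.5, |7|->5.5
Step 3: Attach original signs; sum ranks with positive sign and with negative sign.
W+ = 1 + 2.5 + 4 + 5.5 = 13
W- = 5.5 + 7.5 + 2.5 + 7.5 = 23
(Check: W+ + W- = 36 should equal n(n+1)/2 = 36.)
Step 4: Test statistic W = min(W+, W-) = 13.
Step 5: Ties in |d|, so use the tie-corrected normal approximation.
        E[W] = n(n+1)/4 = 8*9/4 = 18.
        Tie groups: |d|=4 (t=2), |d|=7 (t=2), |d|=8 (t=2); sum(t^3 - t) = 18.
        Var[W] = n(n+1)(2n+1)/24 - sum(t^3-t)/48 = 1224/24 - 18/48 = 50.625.
        z = (W - E[W]) / sqrt(Var[W]) = (13 - 18) / 7.1151 = -0.7027.
        Two-sided p = 2*Phi(z) = 0.482225.
Step 6: alpha = 0.1. fail to reject H0.

W+ = 13, W- = 23, W = min = 13, p = 0.482225, fail to reject H0.


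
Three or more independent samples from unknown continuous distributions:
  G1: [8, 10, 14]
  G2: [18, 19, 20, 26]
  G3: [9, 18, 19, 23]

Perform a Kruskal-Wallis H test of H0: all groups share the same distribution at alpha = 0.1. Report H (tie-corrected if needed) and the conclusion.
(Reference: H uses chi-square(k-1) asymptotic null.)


Step 1: Combine all N = 11 observations and assign midranks.
sorted (value, group, rank): (8,G1,1), (9,G3,2), (10,G1,3), (14,G1,4), (18,G2,5.5), (18,G3,5.5), (19,G2,7.5), (19,G3,7.5), (20,G2,9), (23,G3,10), (26,G2,11)
Step 2: Sum ranks within each group.
R_1 = 8 (n_1 = 3)
R_2 = 33 (n_2 = 4)
R_3 = 25 (n_3 = 4)
Step 3: H = 12/(N(N+1)) * sum(R_i^2/n_i) - 3(N+1)
     = 12/(11*12) * (8^2/3 + 33^2/4 + 25^2/4) - 3*12
     = 0.090909 * 449.833 - 36
     = 4.893939.
Step 4: Ties present; correction factor C = 1 - 12/(11^3 - 11) = 0.990909. Corrected H = 4.893939 / 0.990909 = 4.938838.
Step 5: Under H0, H ~ chi^2(2); p-value = 0.084634.
Step 6: alpha = 0.1. reject H0.

H = 4.9388, df = 2, p = 0.084634, reject H0.


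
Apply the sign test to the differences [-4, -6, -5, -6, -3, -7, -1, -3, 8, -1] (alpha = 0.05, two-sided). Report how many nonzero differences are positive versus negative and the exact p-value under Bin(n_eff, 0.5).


Step 1: Discard zero differences. Original n = 10; n_eff = number of nonzero differences = 10.
Nonzero differences (with sign): -4, -6, -5, -6, -3, -7, -1, -3, +8, -1
Step 2: Count signs: positive = 1, negative = 9.
Step 3: Under H0: P(positive) = 0.5, so the number of positives S ~ Bin(10, 0.5).
Step 4: Two-sided exact p-value = sum of Bin(10,0.5) probabilities at or below the observed probability = 0.021484.
Step 5: alpha = 0.05. reject H0.

n_eff = 10, pos = 1, neg = 9, p = 0.021484, reject H0.


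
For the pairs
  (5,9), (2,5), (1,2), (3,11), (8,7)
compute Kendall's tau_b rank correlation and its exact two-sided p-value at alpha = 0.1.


Step 1: Enumerate the 10 unordered pairs (i,j) with i<j and classify each by sign(x_j-x_i) * sign(y_j-y_i).
  (1,2):dx=-3,dy=-4->C; (1,3):dx=-4,dy=-7->C; (1,4):dx=-2,dy=+2->D; (1,5):dx=+3,dy=-2->D
  (2,3):dx=-1,dy=-3->C; (2,4):dx=+1,dy=+6->C; (2,5):dx=+6,dy=+2->C; (3,4):dx=+2,dy=+9->C
  (3,5):dx=+7,dy=+5->C; (4,5):dx=+5,dy=-4->D
Step 2: C = 7, D = 3, total pairs = 10.
Step 3: tau = (C - D)/(n(n-1)/2) = (7 - 3)/10 = 0.400000.
Step 4: Exact two-sided p-value (enumerate n! = 120 permutations of y under H0): p = 0.483333.
Step 5: alpha = 0.1. fail to reject H0.

tau_b = 0.4000 (C=7, D=3), p = 0.483333, fail to reject H0.


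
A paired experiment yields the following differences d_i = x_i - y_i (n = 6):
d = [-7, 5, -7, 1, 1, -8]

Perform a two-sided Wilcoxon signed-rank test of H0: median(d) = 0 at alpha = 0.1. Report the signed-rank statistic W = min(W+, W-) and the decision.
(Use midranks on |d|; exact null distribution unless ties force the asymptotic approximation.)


Step 1: Drop any zero differences (none here) and take |d_i|.
|d| = [7, 5, 7, 1, 1, 8]
Step 2: Midrank |d_i| (ties get averaged ranks).
ranks: |7|->4.5, |5|->3, |7|->4.5, |1|->1.5, |1|->1.5, |8|->6
Step 3: Attach original signs; sum ranks with positive sign and with negative sign.
W+ = 3 + 1.5 + 1.5 = 6
W- = 4.5 + 4.5 + 6 = 15
(Check: W+ + W- = 21 should equal n(n+1)/2 = 21.)
Step 4: Test statistic W = min(W+, W-) = 6.
Step 5: Ties in |d|, so use the tie-corrected normal approximation.
        E[W] = n(n+1)/4 = 6*7/4 = 10.5.
        Tie groups: |d|=1 (t=2), |d|=7 (t=2); sum(t^3 - t) = 12.
        Var[W] = n(n+1)(2n+1)/24 - sum(t^3-t)/48 = 546/24 - 12/48 = 22.5.
        z = (W - E[W]) / sqrt(Var[W]) = (6 - 10.5) / 4.7434 = -0.9487.
        Two-sided p = 2*Phi(z) = 0.342782.
Step 6: alpha = 0.1. fail to reject H0.

W+ = 6, W- = 15, W = min = 6, p = 0.342782, fail to reject H0.


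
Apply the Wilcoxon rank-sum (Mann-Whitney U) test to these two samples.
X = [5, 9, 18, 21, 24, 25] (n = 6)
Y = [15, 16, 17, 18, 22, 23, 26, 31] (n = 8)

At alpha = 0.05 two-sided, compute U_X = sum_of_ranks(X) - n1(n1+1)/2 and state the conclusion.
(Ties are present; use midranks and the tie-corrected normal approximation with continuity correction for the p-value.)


Step 1: Combine and sort all 14 observations; assign midranks.
sorted (value, group): (5,X), (9,X), (15,Y), (16,Y), (17,Y), (18,X), (18,Y), (21,X), (22,Y), (23,Y), (24,X), (25,X), (26,Y), (31,Y)
ranks: 5->1, 9->2, 15->3, 16->4, 17->5, 18->6.5, 18->6.5, 21->8, 22->9, 23->10, 24->11, 25->12, 26->13, 31->14
Step 2: Rank sum for X: R1 = 1 + 2 + 6.5 + 8 + 11 + 12 = 40.5.
Step 3: U_X = R1 - n1(n1+1)/2 = 40.5 - 6*7/2 = 40.5 - 21 = 19.5.
       U_Y = n1*n2 - U_X = 48 - 19.5 = 28.5.
Step 4: Ties are present, so use the tie-corrected normal approximation (with continuity correction) for the p-value.
Step 5: p-value = 0.605180; compare to alpha = 0.05. fail to reject H0.

U_X = 19.5, p = 0.605180, fail to reject H0 at alpha = 0.05.


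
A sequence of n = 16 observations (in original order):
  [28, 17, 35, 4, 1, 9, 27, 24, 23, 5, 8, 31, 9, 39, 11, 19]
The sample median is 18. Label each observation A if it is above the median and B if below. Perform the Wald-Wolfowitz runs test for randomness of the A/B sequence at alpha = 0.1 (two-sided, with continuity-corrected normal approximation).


Step 1: Compute median = 18; label A = above, B = below.
Labels in order: ABABBBAAABBABABA  (n_A = 8, n_B = 8)
Step 2: Count runs R = 11.
Step 3: Under H0 (random ordering), E[R] = 2*n_A*n_B/(n_A+n_B) + 1 = 2*8*8/16 + 1 = 9.0000.
        Var[R] = 2*n_A*n_B*(2*n_A*n_B - n_A - n_B) / ((n_A+n_B)^2 * (n_A+n_B-1)) = 14336/3840 = 3.7333.
        SD[R] = 1.9322.
Step 4: Continuity-corrected z = (R - 0.5 - E[R]) / SD[R] = (11 - 0.5 - 9.0000) / 1.9322 = 0.7763.
Step 5: Two-sided p-value via normal approximation = 2*(1 - Phi(|z|)) = 0.437558.
Step 6: alpha = 0.1. fail to reject H0.

R = 11, z = 0.7763, p = 0.437558, fail to reject H0.


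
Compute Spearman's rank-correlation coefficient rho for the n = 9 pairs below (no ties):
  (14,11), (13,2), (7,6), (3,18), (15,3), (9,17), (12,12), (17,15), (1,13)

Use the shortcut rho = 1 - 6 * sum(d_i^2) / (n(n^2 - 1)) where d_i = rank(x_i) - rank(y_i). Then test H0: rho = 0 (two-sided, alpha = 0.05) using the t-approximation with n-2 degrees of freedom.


Step 1: Rank x and y separately (midranks; no ties here).
rank(x): 14->7, 13->6, 7->3, 3->2, 15->8, 9->4, 12->5, 17->9, 1->1
rank(y): 11->4, 2->1, 6->3, 18->9, 3->2, 17->8, 12->5, 15->7, 13->6
Step 2: d_i = R_x(i) - R_y(i); compute d_i^2.
  (7-4)^2=9, (6-1)^2=25, (3-3)^2=0, (2-9)^2=49, (8-2)^2=36, (4-8)^2=16, (5-5)^2=0, (9-7)^2=4, (1-6)^2=25
sum(d^2) = 164.
Step 3: rho = 1 - 6*164 / (9*(9^2 - 1)) = 1 - 984/720 = -0.366667.
Step 4: Under H0, t = rho * sqrt((n-2)/(1-rho^2)) = -1.0427 ~ t(7).
Step 5: Two-sided p-value from the t-distribution with 7 df = 0.331740.
Step 6: alpha = 0.05. fail to reject H0.

rho = -0.3667, p = 0.331740, fail to reject H0 at alpha = 0.05.


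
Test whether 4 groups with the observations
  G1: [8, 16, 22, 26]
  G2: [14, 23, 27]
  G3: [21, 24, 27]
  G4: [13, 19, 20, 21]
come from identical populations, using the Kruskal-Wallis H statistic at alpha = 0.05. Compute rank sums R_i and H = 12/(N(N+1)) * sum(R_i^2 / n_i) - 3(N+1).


Step 1: Combine all N = 14 observations and assign midranks.
sorted (value, group, rank): (8,G1,1), (13,G4,2), (14,G2,3), (16,G1,4), (19,G4,5), (20,G4,6), (21,G3,7.5), (21,G4,7.5), (22,G1,9), (23,G2,10), (24,G3,11), (26,G1,12), (27,G2,13.5), (27,G3,13.5)
Step 2: Sum ranks within each group.
R_1 = 26 (n_1 = 4)
R_2 = 26.5 (n_2 = 3)
R_3 = 32 (n_3 = 3)
R_4 = 20.5 (n_4 = 4)
Step 3: H = 12/(N(N+1)) * sum(R_i^2/n_i) - 3(N+1)
     = 12/(14*15) * (26^2/4 + 26.5^2/3 + 32^2/3 + 20.5^2/4) - 3*15
     = 0.057143 * 849.479 - 45
     = 3.541667.
Step 4: Ties present; correction factor C = 1 - 12/(14^3 - 14) = 0.995604. Corrected H = 3.541667 / 0.995604 = 3.557303.
Step 5: Under H0, H ~ chi^2(3); p-value = 0.313406.
Step 6: alpha = 0.05. fail to reject H0.

H = 3.5573, df = 3, p = 0.313406, fail to reject H0.


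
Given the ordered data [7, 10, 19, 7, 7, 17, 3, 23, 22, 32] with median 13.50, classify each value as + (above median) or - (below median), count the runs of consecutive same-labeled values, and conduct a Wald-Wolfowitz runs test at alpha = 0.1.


Step 1: Compute median = 13.50; label A = above, B = below.
Labels in order: BBABBABAAA  (n_A = 5, n_B = 5)
Step 2: Count runs R = 6.
Step 3: Under H0 (random ordering), E[R] = 2*n_A*n_B/(n_A+n_B) + 1 = 2*5*5/10 + 1 = 6.0000.
        Var[R] = 2*n_A*n_B*(2*n_A*n_B - n_A - n_B) / ((n_A+n_B)^2 * (n_A+n_B-1)) = 2000/900 = 2.2222.
        SD[R] = 1.4907.
Step 4: R = E[R], so z = 0 with no continuity correction.
Step 5: Two-sided p-value via normal approximation = 2*(1 - Phi(|z|)) = 1.000000.
Step 6: alpha = 0.1. fail to reject H0.

R = 6, z = 0.0000, p = 1.000000, fail to reject H0.


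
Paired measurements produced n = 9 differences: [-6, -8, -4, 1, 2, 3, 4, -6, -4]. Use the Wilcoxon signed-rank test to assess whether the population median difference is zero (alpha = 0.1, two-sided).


Step 1: Drop any zero differences (none here) and take |d_i|.
|d| = [6, 8, 4, 1, 2, 3, 4, 6, 4]
Step 2: Midrank |d_i| (ties get averaged ranks).
ranks: |6|->7.5, |8|->9, |4|->5, |1|->1, |2|->2, |3|->3, |4|->5, |6|->7.5, |4|->5
Step 3: Attach original signs; sum ranks with positive sign and with negative sign.
W+ = 1 + 2 + 3 + 5 = 11
W- = 7.5 + 9 + 5 + 7.5 + 5 = 34
(Check: W+ + W- = 45 should equal n(n+1)/2 = 45.)
Step 4: Test statistic W = min(W+, W-) = 11.
Step 5: Ties in |d|, so use the tie-corrected normal approximation.
        E[W] = n(n+1)/4 = 9*10/4 = 22.5.
        Tie groups: |d|=4 (t=3), |d|=6 (t=2); sum(t^3 - t) = 30.
        Var[W] = n(n+1)(2n+1)/24 - sum(t^3-t)/48 = 1710/24 - 30/48 = 70.625.
        z = (W - E[W]) / sqrt(Var[W]) = (11 - 22.5) / 8.4039 = -1.3684.
        Two-sided p = 2*Phi(z) = 0.171181.
Step 6: alpha = 0.1. fail to reject H0.

W+ = 11, W- = 34, W = min = 11, p = 0.171181, fail to reject H0.


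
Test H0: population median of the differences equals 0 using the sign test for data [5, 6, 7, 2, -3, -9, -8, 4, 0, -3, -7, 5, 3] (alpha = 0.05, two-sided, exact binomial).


Step 1: Discard zero differences. Original n = 13; n_eff = number of nonzero differences = 12.
Nonzero differences (with sign): +5, +6, +7, +2, -3, -9, -8, +4, -3, -7, +5, +3
Step 2: Count signs: positive = 7, negative = 5.
Step 3: Under H0: P(positive) = 0.5, so the number of positives S ~ Bin(12, 0.5).
Step 4: Two-sided exact p-value = sum of Bin(12,0.5) probabilities at or below the observed probability = 0.774414.
Step 5: alpha = 0.05. fail to reject H0.

n_eff = 12, pos = 7, neg = 5, p = 0.774414, fail to reject H0.


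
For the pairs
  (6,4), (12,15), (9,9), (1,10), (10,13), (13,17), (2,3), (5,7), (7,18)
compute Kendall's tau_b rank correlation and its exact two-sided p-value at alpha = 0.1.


Step 1: Enumerate the 36 unordered pairs (i,j) with i<j and classify each by sign(x_j-x_i) * sign(y_j-y_i).
  (1,2):dx=+6,dy=+11->C; (1,3):dx=+3,dy=+5->C; (1,4):dx=-5,dy=+6->D; (1,5):dx=+4,dy=+9->C
  (1,6):dx=+7,dy=+13->C; (1,7):dx=-4,dy=-1->C; (1,8):dx=-1,dy=+3->D; (1,9):dx=+1,dy=+14->C
  (2,3):dx=-3,dy=-6->C; (2,4):dx=-11,dy=-5->C; (2,5):dx=-2,dy=-2->C; (2,6):dx=+1,dy=+2->C
  (2,7):dx=-10,dy=-12->C; (2,8):dx=-7,dy=-8->C; (2,9):dx=-5,dy=+3->D; (3,4):dx=-8,dy=+1->D
  (3,5):dx=+1,dy=+4->C; (3,6):dx=+4,dy=+8->C; (3,7):dx=-7,dy=-6->C; (3,8):dx=-4,dy=-2->C
  (3,9):dx=-2,dy=+9->D; (4,5):dx=+9,dy=+3->C; (4,6):dx=+12,dy=+7->C; (4,7):dx=+1,dy=-7->D
  (4,8):dx=+4,dy=-3->D; (4,9):dx=+6,dy=+8->C; (5,6):dx=+3,dy=+4->C; (5,7):dx=-8,dy=-10->C
  (5,8):dx=-5,dy=-6->C; (5,9):dx=-3,dy=+5->D; (6,7):dx=-11,dy=-14->C; (6,8):dx=-8,dy=-10->C
  (6,9):dx=-6,dy=+1->D; (7,8):dx=+3,dy=+4->C; (7,9):dx=+5,dy=+15->C; (8,9):dx=+2,dy=+11->C
Step 2: C = 27, D = 9, total pairs = 36.
Step 3: tau = (C - D)/(n(n-1)/2) = (27 - 9)/36 = 0.500000.
Step 4: Exact two-sided p-value (enumerate n! = 362880 permutations of y under H0): p = 0.075176.
Step 5: alpha = 0.1. reject H0.

tau_b = 0.5000 (C=27, D=9), p = 0.075176, reject H0.


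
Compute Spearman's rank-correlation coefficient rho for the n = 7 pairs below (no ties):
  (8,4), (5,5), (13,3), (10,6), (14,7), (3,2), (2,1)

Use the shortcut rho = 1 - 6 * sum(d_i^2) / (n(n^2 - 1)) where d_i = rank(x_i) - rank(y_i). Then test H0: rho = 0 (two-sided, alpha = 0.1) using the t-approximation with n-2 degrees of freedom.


Step 1: Rank x and y separately (midranks; no ties here).
rank(x): 8->4, 5->3, 13->6, 10->5, 14->7, 3->2, 2->1
rank(y): 4->4, 5->5, 3->3, 6->6, 7->7, 2->2, 1->1
Step 2: d_i = R_x(i) - R_y(i); compute d_i^2.
  (4-4)^2=0, (3-5)^2=4, (6-3)^2=9, (5-6)^2=1, (7-7)^2=0, (2-2)^2=0, (1-1)^2=0
sum(d^2) = 14.
Step 3: rho = 1 - 6*14 / (7*(7^2 - 1)) = 1 - 84/336 = 0.750000.
Step 4: Under H0, t = rho * sqrt((n-2)/(1-rho^2)) = 2.5355 ~ t(5).
Step 5: Two-sided p-value from the t-distribution with 5 df = 0.052181.
Step 6: alpha = 0.1. reject H0.

rho = 0.7500, p = 0.052181, reject H0 at alpha = 0.1.


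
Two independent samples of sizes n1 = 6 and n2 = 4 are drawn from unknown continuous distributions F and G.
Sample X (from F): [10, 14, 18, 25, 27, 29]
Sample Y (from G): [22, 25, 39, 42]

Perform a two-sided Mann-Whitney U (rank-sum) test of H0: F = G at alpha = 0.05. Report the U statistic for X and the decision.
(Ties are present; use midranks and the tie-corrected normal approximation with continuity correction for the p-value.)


Step 1: Combine and sort all 10 observations; assign midranks.
sorted (value, group): (10,X), (14,X), (18,X), (22,Y), (25,X), (25,Y), (27,X), (29,X), (39,Y), (42,Y)
ranks: 10->1, 14->2, 18->3, 22->4, 25->5.5, 25->5.5, 27->7, 29->8, 39->9, 42->10
Step 2: Rank sum for X: R1 = 1 + 2 + 3 + 5.5 + 7 + 8 = 26.5.
Step 3: U_X = R1 - n1(n1+1)/2 = 26.5 - 6*7/2 = 26.5 - 21 = 5.5.
       U_Y = n1*n2 - U_X = 24 - 5.5 = 18.5.
Step 4: Ties are present, so use the tie-corrected normal approximation (with continuity correction) for the p-value.
Step 5: p-value = 0.199458; compare to alpha = 0.05. fail to reject H0.

U_X = 5.5, p = 0.199458, fail to reject H0 at alpha = 0.05.


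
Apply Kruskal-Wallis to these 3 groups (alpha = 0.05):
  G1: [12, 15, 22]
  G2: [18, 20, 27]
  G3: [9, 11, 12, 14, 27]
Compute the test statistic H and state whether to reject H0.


Step 1: Combine all N = 11 observations and assign midranks.
sorted (value, group, rank): (9,G3,1), (11,G3,2), (12,G1,3.5), (12,G3,3.5), (14,G3,5), (15,G1,6), (18,G2,7), (20,G2,8), (22,G1,9), (27,G2,10.5), (27,G3,10.5)
Step 2: Sum ranks within each group.
R_1 = 18.5 (n_1 = 3)
R_2 = 25.5 (n_2 = 3)
R_3 = 22 (n_3 = 5)
Step 3: H = 12/(N(N+1)) * sum(R_i^2/n_i) - 3(N+1)
     = 12/(11*12) * (18.5^2/3 + 25.5^2/3 + 22^2/5) - 3*12
     = 0.090909 * 427.633 - 36
     = 2.875758.
Step 4: Ties present; correction factor C = 1 - 12/(11^3 - 11) = 0.990909. Corrected H = 2.875758 / 0.990909 = 2.902141.
Step 5: Under H0, H ~ chi^2(2); p-value = 0.234319.
Step 6: alpha = 0.05. fail to reject H0.

H = 2.9021, df = 2, p = 0.234319, fail to reject H0.


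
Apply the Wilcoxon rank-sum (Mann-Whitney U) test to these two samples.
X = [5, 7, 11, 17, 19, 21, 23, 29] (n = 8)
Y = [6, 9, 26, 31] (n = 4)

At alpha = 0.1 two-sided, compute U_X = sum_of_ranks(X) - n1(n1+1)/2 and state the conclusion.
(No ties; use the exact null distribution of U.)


Step 1: Combine and sort all 12 observations; assign midranks.
sorted (value, group): (5,X), (6,Y), (7,X), (9,Y), (11,X), (17,X), (19,X), (21,X), (23,X), (26,Y), (29,X), (31,Y)
ranks: 5->1, 6->2, 7->3, 9->4, 11->5, 17->6, 19->7, 21->8, 23->9, 26->10, 29->11, 31->12
Step 2: Rank sum for X: R1 = 1 + 3 + 5 + 6 + 7 + 8 + 9 + 11 = 50.
Step 3: U_X = R1 - n1(n1+1)/2 = 50 - 8*9/2 = 50 - 36 = 14.
       U_Y = n1*n2 - U_X = 32 - 14 = 18.
Step 4: No ties, so the exact null distribution of U (based on enumerating the C(12,8) = 495 equally likely rank assignments) gives the two-sided p-value.
Step 5: p-value = 0.808081; compare to alpha = 0.1. fail to reject H0.

U_X = 14, p = 0.808081, fail to reject H0 at alpha = 0.1.


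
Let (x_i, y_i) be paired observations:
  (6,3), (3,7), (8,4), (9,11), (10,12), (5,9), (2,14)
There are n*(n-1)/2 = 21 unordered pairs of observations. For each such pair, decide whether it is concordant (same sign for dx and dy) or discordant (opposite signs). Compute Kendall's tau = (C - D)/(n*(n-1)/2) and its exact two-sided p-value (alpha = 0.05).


Step 1: Enumerate the 21 unordered pairs (i,j) with i<j and classify each by sign(x_j-x_i) * sign(y_j-y_i).
  (1,2):dx=-3,dy=+4->D; (1,3):dx=+2,dy=+1->C; (1,4):dx=+3,dy=+8->C; (1,5):dx=+4,dy=+9->C
  (1,6):dx=-1,dy=+6->D; (1,7):dx=-4,dy=+11->D; (2,3):dx=+5,dy=-3->D; (2,4):dx=+6,dy=+4->C
  (2,5):dx=+7,dy=+5->C; (2,6):dx=+2,dy=+2->C; (2,7):dx=-1,dy=+7->D; (3,4):dx=+1,dy=+7->C
  (3,5):dx=+2,dy=+8->C; (3,6):dx=-3,dy=+5->D; (3,7):dx=-6,dy=+10->D; (4,5):dx=+1,dy=+1->C
  (4,6):dx=-4,dy=-2->C; (4,7):dx=-7,dy=+3->D; (5,6):dx=-5,dy=-3->C; (5,7):dx=-8,dy=+2->D
  (6,7):dx=-3,dy=+5->D
Step 2: C = 11, D = 10, total pairs = 21.
Step 3: tau = (C - D)/(n(n-1)/2) = (11 - 10)/21 = 0.047619.
Step 4: Exact two-sided p-value (enumerate n! = 5040 permutations of y under H0): p = 1.000000.
Step 5: alpha = 0.05. fail to reject H0.

tau_b = 0.0476 (C=11, D=10), p = 1.000000, fail to reject H0.


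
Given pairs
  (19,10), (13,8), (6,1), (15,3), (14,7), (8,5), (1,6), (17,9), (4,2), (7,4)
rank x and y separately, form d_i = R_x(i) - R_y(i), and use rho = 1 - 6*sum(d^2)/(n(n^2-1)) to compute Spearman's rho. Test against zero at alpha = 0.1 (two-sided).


Step 1: Rank x and y separately (midranks; no ties here).
rank(x): 19->10, 13->6, 6->3, 15->8, 14->7, 8->5, 1->1, 17->9, 4->2, 7->4
rank(y): 10->10, 8->8, 1->1, 3->3, 7->7, 5->5, 6->6, 9->9, 2->2, 4->4
Step 2: d_i = R_x(i) - R_y(i); compute d_i^2.
  (10-10)^2=0, (6-8)^2=4, (3-1)^2=4, (8-3)^2=25, (7-7)^2=0, (5-5)^2=0, (1-6)^2=25, (9-9)^2=0, (2-2)^2=0, (4-4)^2=0
sum(d^2) = 58.
Step 3: rho = 1 - 6*58 / (10*(10^2 - 1)) = 1 - 348/990 = 0.648485.
Step 4: Under H0, t = rho * sqrt((n-2)/(1-rho^2)) = 2.4095 ~ t(8).
Step 5: Two-sided p-value from the t-distribution with 8 df = 0.042540.
Step 6: alpha = 0.1. reject H0.

rho = 0.6485, p = 0.042540, reject H0 at alpha = 0.1.


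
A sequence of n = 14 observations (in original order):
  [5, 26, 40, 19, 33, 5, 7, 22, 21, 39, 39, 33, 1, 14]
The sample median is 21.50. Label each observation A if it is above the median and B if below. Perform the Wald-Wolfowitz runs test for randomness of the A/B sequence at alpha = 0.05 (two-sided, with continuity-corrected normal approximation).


Step 1: Compute median = 21.50; label A = above, B = below.
Labels in order: BAABABBABAAABB  (n_A = 7, n_B = 7)
Step 2: Count runs R = 9.
Step 3: Under H0 (random ordering), E[R] = 2*n_A*n_B/(n_A+n_B) + 1 = 2*7*7/14 + 1 = 8.0000.
        Var[R] = 2*n_A*n_B*(2*n_A*n_B - n_A - n_B) / ((n_A+n_B)^2 * (n_A+n_B-1)) = 8232/2548 = 3.2308.
        SD[R] = 1.7974.
Step 4: Continuity-corrected z = (R - 0.5 - E[R]) / SD[R] = (9 - 0.5 - 8.0000) / 1.7974 = 0.2782.
Step 5: Two-sided p-value via normal approximation = 2*(1 - Phi(|z|)) = 0.780879.
Step 6: alpha = 0.05. fail to reject H0.

R = 9, z = 0.2782, p = 0.780879, fail to reject H0.


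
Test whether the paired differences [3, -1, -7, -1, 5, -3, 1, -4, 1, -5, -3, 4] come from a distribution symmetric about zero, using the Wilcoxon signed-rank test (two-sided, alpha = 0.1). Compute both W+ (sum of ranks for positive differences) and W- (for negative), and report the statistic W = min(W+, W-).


Step 1: Drop any zero differences (none here) and take |d_i|.
|d| = [3, 1, 7, 1, 5, 3, 1, 4, 1, 5, 3, 4]
Step 2: Midrank |d_i| (ties get averaged ranks).
ranks: |3|->6, |1|->2.5, |7|->12, |1|->2.5, |5|->10.5, |3|->6, |1|->2.5, |4|->8.5, |1|->2.5, |5|->10.5, |3|->6, |4|->8.5
Step 3: Attach original signs; sum ranks with positive sign and with negative sign.
W+ = 6 + 10.5 + 2.5 + 2.5 + 8.5 = 30
W- = 2.5 + 12 + 2.5 + 6 + 8.5 + 10.5 + 6 = 48
(Check: W+ + W- = 78 should equal n(n+1)/2 = 78.)
Step 4: Test statistic W = min(W+, W-) = 30.
Step 5: Ties in |d|, so use the tie-corrected normal approximation.
        E[W] = n(n+1)/4 = 12*13/4 = 39.
        Tie groups: |d|=1 (t=4), |d|=3 (t=3), |d|=4 (t=2), |d|=5 (t=2); sum(t^3 - t) = 96.
        Var[W] = n(n+1)(2n+1)/24 - sum(t^3-t)/48 = 3900/24 - 96/48 = 160.5.
        z = (W - E[W]) / sqrt(Var[W]) = (30 - 39) / 12.6689 = -0.7104.
        Two-sided p = 2*Phi(z) = 0.477454.
Step 6: alpha = 0.1. fail to reject H0.

W+ = 30, W- = 48, W = min = 30, p = 0.477454, fail to reject H0.
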